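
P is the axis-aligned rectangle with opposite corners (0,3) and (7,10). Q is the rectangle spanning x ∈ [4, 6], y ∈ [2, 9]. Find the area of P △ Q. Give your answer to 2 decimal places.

39.00

|P∩Q|: x∈[4,6], y∈[3,9] → 2·6 = 12.
|P △ Q| = |P| + |Q| − 2·|P∩Q| = 49 + 14 − 24 = 39.00.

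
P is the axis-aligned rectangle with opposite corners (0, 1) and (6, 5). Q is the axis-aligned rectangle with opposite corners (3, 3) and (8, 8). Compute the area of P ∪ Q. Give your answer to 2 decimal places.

By inclusion–exclusion:
Individual areas: |P| = 24, |Q| = 25.
|P∩Q|: x∈[3,6], y∈[3,5] → 3·2 = 6.
|P ∪ Q| = 49 − 6 = 43.00.

43.00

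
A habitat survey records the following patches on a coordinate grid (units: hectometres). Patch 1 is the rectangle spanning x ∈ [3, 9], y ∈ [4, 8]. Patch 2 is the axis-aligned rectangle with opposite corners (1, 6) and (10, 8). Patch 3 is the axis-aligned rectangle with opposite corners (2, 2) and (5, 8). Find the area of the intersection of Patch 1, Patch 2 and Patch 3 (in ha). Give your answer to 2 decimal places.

4.00

The intersection is the polygon with vertices (3,6), (3,8), (5,8), (5,6).
By the shoelace formula its area is 4.00.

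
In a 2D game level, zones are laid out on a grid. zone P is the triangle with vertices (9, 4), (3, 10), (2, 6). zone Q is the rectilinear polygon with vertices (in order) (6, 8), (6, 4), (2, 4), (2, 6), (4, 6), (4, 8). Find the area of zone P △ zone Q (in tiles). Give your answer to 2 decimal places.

15.43

|zone P| = 15, |zone Q| = 12, |zone P∩zone Q| = 5.7857.
|zone P △ zone Q| = |zone P| + |zone Q| − 2·|zone P∩zone Q| = 15 + 12 − 11.5714 = 15.43.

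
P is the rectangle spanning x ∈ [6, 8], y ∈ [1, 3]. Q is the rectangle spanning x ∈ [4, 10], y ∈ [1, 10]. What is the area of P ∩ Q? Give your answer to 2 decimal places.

4.00

|P∩Q|: x∈[6,8], y∈[1,3] → 2·2 = 4.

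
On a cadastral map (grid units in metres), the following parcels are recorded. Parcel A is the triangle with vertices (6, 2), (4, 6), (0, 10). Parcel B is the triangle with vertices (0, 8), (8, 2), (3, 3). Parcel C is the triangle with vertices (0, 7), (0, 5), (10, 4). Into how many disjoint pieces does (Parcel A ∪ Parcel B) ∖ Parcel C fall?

(Parcel A ∪ Parcel B) ∖ Parcel C splits into 3 disjoint pieces (area 6.9827, area 0.7453, area 2.0569).

3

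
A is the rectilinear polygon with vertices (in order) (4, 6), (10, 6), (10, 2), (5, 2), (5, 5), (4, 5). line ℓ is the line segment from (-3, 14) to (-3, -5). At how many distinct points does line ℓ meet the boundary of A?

The segment lies entirely outside A and never meets its boundary.

0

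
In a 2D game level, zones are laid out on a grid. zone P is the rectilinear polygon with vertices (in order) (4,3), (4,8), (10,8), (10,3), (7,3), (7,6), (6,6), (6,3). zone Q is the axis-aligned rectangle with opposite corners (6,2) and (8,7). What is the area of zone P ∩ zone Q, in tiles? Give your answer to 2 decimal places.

5.00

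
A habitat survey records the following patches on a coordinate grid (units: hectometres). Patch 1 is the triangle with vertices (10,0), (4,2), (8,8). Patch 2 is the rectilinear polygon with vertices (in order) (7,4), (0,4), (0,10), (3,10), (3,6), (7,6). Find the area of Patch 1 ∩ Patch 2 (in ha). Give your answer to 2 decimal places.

2.00

The intersection is the polygon with vertices (6.667,6), (7,6), (7,4), (5.333,4).
By the shoelace formula its area is 2.00.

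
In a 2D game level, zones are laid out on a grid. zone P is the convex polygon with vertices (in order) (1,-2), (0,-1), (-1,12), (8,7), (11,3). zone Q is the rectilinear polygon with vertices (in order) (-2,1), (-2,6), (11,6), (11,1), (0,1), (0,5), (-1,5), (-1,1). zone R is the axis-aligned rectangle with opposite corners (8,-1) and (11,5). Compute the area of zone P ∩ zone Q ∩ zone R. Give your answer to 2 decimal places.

The intersection is the polygon with vertices (11,3), (8,1.5), (8,5), (9.5,5).
By the shoelace formula its area is 6.75.

6.75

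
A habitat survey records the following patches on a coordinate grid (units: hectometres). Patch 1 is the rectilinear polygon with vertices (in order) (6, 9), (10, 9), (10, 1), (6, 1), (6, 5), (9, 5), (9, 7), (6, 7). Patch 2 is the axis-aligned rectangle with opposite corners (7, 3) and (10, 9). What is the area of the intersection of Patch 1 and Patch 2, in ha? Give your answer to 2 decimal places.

The intersection is the polygon with vertices (10,9), (10,3), (7,3), (7,5), (9,5), (9,7), (7,7), (7,9).
By the shoelace formula its area is 14.00.

14.00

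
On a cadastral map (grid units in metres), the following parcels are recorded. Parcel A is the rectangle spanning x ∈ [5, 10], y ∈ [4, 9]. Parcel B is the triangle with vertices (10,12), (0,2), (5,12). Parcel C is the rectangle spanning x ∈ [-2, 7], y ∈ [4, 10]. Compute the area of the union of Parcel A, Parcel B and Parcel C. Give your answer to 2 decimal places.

79.50

By inclusion–exclusion:
Individual areas: |Parcel A| = 25, |Parcel B| = 25, |Parcel C| = 54.
|Parcel A∩Parcel B| = 2.
|Parcel A∩Parcel C|: x∈[5,7], y∈[4,9] → 2·5 = 10.
|Parcel B∩Parcel C| = 14.5.
|Parcel A∩Parcel B∩Parcel C| = 2.
|Parcel A ∪ Parcel B ∪ Parcel C| = 104 − 26.5 + 2 = 79.50.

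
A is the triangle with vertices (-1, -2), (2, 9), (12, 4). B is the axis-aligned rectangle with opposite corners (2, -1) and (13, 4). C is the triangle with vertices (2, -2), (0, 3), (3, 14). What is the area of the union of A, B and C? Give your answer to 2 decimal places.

99.80

By inclusion–exclusion:
Individual areas: |A| = 62.5, |B| = 55, |C| = 18.5.
|A∩B| = 23.0769.
|A∩C| = 13.0921.
|B∩C| = 1.0938.
|A∩B∩C| = 1.0633.
|A ∪ B ∪ C| = 136 − 37.2628 + 1.0633 = 99.80.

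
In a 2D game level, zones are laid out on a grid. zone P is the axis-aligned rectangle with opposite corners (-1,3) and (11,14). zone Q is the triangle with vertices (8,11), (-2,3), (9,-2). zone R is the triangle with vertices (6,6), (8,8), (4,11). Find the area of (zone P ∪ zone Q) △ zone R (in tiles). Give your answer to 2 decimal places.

151.94

|zone P ∪ zone Q| = 158.9385.
|(zone P ∪ zone Q) ∩ zone R| = 7.
|(zone P ∪ zone Q) △ zone R| = 158.9385 + 7 − 14 = 151.94.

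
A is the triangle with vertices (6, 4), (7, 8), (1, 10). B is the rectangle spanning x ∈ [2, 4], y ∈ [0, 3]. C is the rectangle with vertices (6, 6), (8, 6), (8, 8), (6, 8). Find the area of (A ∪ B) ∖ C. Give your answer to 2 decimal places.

17.50

|A ∪ B| = 19.
|(A ∪ B) ∩ C| = 1.5.
|(A ∪ B) ∖ C| = 19 − 1.5 = 17.50.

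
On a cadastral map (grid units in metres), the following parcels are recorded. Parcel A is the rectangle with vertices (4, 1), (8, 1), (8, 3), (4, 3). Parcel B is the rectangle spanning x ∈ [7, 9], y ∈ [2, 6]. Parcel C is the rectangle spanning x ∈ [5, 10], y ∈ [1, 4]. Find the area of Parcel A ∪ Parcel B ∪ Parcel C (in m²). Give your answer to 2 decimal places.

By inclusion–exclusion:
Individual areas: |Parcel A| = 8, |Parcel B| = 8, |Parcel C| = 15.
|Parcel A∩Parcel B|: x∈[7,8], y∈[2,3] → 1·1 = 1.
|Parcel A∩Parcel C|: x∈[5,8], y∈[1,3] → 3·2 = 6.
|Parcel B∩Parcel C|: x∈[7,9], y∈[2,4] → 2·2 = 4.
|Parcel A∩Parcel B∩Parcel C| = 1.
|Parcel A ∪ Parcel B ∪ Parcel C| = 31 − 11 + 1 = 21.00.

21.00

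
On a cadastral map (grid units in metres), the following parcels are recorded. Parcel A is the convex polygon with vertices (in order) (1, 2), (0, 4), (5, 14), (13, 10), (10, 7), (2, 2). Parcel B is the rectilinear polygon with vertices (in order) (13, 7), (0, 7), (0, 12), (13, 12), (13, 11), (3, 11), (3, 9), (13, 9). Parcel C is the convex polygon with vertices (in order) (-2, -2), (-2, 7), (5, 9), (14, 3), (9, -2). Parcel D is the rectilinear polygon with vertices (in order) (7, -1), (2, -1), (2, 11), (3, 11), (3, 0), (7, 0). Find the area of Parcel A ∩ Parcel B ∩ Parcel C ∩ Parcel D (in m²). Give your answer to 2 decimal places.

1.28

The intersection is the polygon with vertices (2.083,8.167), (3,8.429), (3,7), (2,7), (2,8).
By the shoelace formula its area is 1.28.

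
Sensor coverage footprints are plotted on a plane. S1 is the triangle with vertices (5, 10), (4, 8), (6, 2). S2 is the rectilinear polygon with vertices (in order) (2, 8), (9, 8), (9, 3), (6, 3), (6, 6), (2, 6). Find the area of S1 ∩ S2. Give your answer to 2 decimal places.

2.08

The intersection is the polygon with vertices (4,8), (5.25,8), (5.5,6), (4.667,6).
By the shoelace formula its area is 2.08.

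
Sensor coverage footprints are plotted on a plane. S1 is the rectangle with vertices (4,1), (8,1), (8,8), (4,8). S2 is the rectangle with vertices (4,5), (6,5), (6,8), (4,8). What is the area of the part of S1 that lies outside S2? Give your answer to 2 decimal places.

|S1∩S2|: x∈[4,6], y∈[5,8] → 2·3 = 6.
|S1| = 28.
|S1 ∖ S2| = |S1| − |S1∩S2| = 28 − 6 = 22.00.

22.00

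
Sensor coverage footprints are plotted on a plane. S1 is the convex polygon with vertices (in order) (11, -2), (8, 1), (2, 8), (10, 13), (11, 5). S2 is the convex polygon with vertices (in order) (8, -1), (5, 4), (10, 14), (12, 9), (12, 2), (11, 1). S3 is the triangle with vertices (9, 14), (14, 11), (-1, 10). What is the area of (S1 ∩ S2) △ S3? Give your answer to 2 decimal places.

63.80

|S1 ∩ S2| = 44.2258.
|(S1 ∩ S2) ∩ S3| = 2.7146.
|(S1 ∩ S2) △ S3| = 44.2258 + 25 − 5.4292 = 63.80.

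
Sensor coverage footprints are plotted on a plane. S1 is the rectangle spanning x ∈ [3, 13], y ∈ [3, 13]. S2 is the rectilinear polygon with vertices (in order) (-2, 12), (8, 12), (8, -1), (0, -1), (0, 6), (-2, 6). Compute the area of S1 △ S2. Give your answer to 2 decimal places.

126.00

|S1| = 100, |S2| = 116, |S1∩S2| = 45.
|S1 △ S2| = |S1| + |S2| − 2·|S1∩S2| = 100 + 116 − 90 = 126.00.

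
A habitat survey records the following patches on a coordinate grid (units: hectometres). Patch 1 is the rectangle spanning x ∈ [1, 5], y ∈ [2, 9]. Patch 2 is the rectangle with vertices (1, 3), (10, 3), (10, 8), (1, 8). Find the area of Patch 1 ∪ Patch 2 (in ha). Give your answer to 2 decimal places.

By inclusion–exclusion:
Individual areas: |Patch 1| = 28, |Patch 2| = 45.
|Patch 1∩Patch 2|: x∈[1,5], y∈[3,8] → 4·5 = 20.
|Patch 1 ∪ Patch 2| = 73 − 20 = 53.00.

53.00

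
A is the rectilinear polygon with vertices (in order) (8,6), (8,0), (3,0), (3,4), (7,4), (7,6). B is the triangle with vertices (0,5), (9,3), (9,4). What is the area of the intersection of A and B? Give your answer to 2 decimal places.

The intersection is the polygon with vertices (8,3.222), (4.5,4), (7,4), (7,4.222), (8,4.111).
By the shoelace formula its area is 1.53.

1.53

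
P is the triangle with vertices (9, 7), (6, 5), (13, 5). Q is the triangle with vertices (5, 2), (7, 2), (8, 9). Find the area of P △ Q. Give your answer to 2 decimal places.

|P| = 7, |Q| = 7, |P∩Q| = 0.7138.
|P △ Q| = |P| + |Q| − 2·|P∩Q| = 7 + 7 − 1.4276 = 12.57.

12.57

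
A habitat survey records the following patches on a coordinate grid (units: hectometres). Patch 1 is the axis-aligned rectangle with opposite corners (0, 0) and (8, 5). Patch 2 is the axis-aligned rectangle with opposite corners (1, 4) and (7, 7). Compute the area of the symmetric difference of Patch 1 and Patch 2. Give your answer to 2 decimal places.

46.00

|Patch 1∩Patch 2|: x∈[1,7], y∈[4,5] → 6·1 = 6.
|Patch 1 △ Patch 2| = |Patch 1| + |Patch 2| − 2·|Patch 1∩Patch 2| = 40 + 18 − 12 = 46.00.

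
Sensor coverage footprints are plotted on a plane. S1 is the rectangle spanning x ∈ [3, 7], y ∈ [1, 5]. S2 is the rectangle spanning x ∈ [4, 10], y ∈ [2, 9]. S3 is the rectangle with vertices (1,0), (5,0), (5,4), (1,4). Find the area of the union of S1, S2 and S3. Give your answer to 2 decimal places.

By inclusion–exclusion:
Individual areas: |S1| = 16, |S2| = 42, |S3| = 16.
|S1∩S2|: x∈[4,7], y∈[2,5] → 3·3 = 9.
|S1∩S3|: x∈[3,5], y∈[1,4] → 2·3 = 6.
|S2∩S3|: x∈[4,5], y∈[2,4] → 1·2 = 2.
|S1∩S2∩S3| = 2.
|S1 ∪ S2 ∪ S3| = 74 − 17 + 2 = 59.00.

59.00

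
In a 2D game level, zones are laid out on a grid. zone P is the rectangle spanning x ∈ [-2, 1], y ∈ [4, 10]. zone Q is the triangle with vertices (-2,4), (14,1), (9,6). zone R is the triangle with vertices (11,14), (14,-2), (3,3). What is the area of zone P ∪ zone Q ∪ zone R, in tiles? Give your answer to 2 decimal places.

103.99

By inclusion–exclusion:
Individual areas: |zone P| = 18, |zone Q| = 32.5, |zone R| = 80.5.
|zone P∩zone Q| = 0.8182.
|zone P∩zone R| = 0.
|zone Q∩zone R| = 26.1935.
|zone P∩zone Q∩zone R| = 0.
|zone P ∪ zone Q ∪ zone R| = 131 − 27.0117 + 0 = 103.99.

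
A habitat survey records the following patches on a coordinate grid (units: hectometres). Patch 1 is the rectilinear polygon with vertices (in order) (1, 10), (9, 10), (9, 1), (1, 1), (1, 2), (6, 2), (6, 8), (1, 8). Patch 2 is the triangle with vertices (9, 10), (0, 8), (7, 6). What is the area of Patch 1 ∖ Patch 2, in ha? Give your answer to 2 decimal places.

31.25

|Patch 1| = 42, |Patch 1∩Patch 2| = 10.746.
|Patch 1 ∖ Patch 2| = |Patch 1| − |Patch 1∩Patch 2| = 42 − 10.746 = 31.25.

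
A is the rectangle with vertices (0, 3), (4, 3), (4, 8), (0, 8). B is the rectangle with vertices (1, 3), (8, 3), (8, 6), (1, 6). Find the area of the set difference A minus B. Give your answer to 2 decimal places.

11.00

|A∩B|: x∈[1,4], y∈[3,6] → 3·3 = 9.
|A| = 20.
|A ∖ B| = |A| − |A∩B| = 20 − 9 = 11.00.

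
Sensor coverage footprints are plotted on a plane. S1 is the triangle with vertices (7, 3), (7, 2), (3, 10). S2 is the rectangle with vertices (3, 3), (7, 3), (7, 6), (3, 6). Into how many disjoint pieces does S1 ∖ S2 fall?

S1 ∖ S2 splits into 2 disjoint pieces (area 0.25, area 0.5714).

2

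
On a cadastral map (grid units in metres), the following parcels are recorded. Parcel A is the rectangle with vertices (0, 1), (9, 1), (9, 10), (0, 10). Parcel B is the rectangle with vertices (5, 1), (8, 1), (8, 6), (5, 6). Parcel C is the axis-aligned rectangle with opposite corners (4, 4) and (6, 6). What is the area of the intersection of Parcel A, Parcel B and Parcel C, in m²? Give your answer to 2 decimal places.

The intersection is the polygon with vertices (5,6), (6,6), (6,4), (5,4).
By the shoelace formula its area is 2.00.

2.00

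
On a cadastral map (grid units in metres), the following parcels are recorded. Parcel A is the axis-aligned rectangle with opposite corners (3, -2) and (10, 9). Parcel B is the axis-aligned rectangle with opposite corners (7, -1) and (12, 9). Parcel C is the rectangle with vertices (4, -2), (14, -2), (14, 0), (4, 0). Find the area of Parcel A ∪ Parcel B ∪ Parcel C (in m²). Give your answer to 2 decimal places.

103.00

By inclusion–exclusion:
Individual areas: |Parcel A| = 77, |Parcel B| = 50, |Parcel C| = 20.
|Parcel A∩Parcel B|: x∈[7,10], y∈[-1,9] → 3·10 = 30.
|Parcel A∩Parcel C|: x∈[4,10], y∈[-2,0] → 6·2 = 12.
|Parcel B∩Parcel C|: x∈[7,12], y∈[-1,0] → 5·1 = 5.
|Parcel A∩Parcel B∩Parcel C| = 3.
|Parcel A ∪ Parcel B ∪ Parcel C| = 147 − 47 + 3 = 103.00.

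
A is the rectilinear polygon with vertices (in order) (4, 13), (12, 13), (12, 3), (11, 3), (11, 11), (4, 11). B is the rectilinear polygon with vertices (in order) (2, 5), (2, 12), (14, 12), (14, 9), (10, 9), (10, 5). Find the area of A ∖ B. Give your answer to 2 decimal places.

|A| = 24, |A∩B| = 10.
|A ∖ B| = |A| − |A∩B| = 24 − 10 = 14.00.

14.00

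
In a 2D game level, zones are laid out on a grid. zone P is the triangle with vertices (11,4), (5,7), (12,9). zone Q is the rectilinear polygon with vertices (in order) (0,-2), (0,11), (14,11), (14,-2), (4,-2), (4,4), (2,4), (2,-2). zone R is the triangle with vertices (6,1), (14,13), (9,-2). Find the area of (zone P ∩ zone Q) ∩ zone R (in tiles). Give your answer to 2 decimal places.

The region (zone P ∩ zone Q) ∩ zone R is the polygon with vertices (12,9), (11,4), (8.75,5.125), (11.177,8.765).
By the shoelace formula its area is 7.40.

7.40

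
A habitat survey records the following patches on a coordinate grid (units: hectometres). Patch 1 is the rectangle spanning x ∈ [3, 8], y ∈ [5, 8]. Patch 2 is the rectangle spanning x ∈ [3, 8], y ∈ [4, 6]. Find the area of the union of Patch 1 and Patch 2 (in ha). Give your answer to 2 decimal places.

By inclusion–exclusion:
Individual areas: |Patch 1| = 15, |Patch 2| = 10.
|Patch 1∩Patch 2|: x∈[3,8], y∈[5,6] → 5·1 = 5.
|Patch 1 ∪ Patch 2| = 25 − 5 = 20.00.

20.00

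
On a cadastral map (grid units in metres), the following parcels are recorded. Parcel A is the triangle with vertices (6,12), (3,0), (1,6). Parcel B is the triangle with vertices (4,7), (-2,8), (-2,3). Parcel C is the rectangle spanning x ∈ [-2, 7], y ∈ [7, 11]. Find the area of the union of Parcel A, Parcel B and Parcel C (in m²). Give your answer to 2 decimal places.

By inclusion–exclusion:
Individual areas: |Parcel A| = 21, |Parcel B| = 15, |Parcel C| = 36.
|Parcel A∩Parcel B| = 2.7905.
|Parcel A∩Parcel C| = 7.
|Parcel B∩Parcel C| = 3.
|Parcel A∩Parcel B∩Parcel C| = 0.3435.
|Parcel A ∪ Parcel B ∪ Parcel C| = 72 − 12.7905 + 0.3435 = 59.55.

59.55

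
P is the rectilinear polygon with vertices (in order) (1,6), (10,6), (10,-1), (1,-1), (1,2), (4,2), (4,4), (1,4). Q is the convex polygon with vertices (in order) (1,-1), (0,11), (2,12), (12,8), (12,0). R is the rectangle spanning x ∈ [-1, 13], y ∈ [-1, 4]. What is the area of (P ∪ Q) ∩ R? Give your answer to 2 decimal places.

The region (P ∪ Q) ∩ R is the polygon with vertices (1,-1), (0.583,4), (12,4), (12,0), (10,-0.182), (10,-1).
By the shoelace formula its area is 54.22.

54.22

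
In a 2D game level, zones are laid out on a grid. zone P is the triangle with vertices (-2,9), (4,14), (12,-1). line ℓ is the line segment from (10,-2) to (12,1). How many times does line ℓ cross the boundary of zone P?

2

The segment meets the boundary at (11.407,0.111), (11.097,-0.355).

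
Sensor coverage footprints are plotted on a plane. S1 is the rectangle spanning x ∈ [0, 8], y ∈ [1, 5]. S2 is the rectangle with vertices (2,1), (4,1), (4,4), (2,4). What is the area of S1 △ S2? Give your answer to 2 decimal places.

|S1∩S2|: x∈[2,4], y∈[1,4] → 2·3 = 6.
|S1 △ S2| = |S1| + |S2| − 2·|S1∩S2| = 32 + 6 − 12 = 26.00.

26.00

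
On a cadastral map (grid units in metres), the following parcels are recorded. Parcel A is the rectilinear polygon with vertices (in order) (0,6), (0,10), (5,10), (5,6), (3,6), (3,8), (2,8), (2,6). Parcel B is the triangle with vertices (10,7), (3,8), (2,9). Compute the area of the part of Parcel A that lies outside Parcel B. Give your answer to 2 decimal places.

|Parcel A| = 18, |Parcel A∩Parcel B| = 1.6607.
|Parcel A ∖ Parcel B| = |Parcel A| − |Parcel A∩Parcel B| = 18 − 1.6607 = 16.34.

16.34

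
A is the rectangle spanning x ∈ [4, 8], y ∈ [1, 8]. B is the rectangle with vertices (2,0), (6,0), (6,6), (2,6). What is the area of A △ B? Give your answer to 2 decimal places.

32.00

|A∩B|: x∈[4,6], y∈[1,6] → 2·5 = 10.
|A △ B| = |A| + |B| − 2·|A∩B| = 28 + 24 − 20 = 32.00.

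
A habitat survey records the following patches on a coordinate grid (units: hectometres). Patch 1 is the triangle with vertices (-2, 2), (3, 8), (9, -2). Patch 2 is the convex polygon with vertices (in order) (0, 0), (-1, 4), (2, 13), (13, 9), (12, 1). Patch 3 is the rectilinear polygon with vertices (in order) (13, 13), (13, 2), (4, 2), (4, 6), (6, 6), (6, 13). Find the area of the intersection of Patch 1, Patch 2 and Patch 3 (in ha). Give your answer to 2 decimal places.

5.60

The intersection is the polygon with vertices (6.6,2), (4,2), (4,6), (4.2,6).
By the shoelace formula its area is 5.60.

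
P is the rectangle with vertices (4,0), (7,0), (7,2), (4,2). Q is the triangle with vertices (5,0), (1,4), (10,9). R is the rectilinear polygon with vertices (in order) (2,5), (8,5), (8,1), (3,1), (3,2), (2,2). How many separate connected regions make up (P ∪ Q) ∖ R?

(P ∪ Q) ∖ R splits into 3 disjoint pieces (area 3, area 0.7778, area 9.9556).

3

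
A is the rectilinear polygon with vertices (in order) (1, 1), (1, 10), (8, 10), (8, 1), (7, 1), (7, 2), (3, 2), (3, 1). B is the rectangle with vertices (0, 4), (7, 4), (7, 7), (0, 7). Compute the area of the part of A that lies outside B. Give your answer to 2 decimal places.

|A| = 59, |A∩B| = 18.
|A ∖ B| = |A| − |A∩B| = 59 − 18 = 41.00.

41.00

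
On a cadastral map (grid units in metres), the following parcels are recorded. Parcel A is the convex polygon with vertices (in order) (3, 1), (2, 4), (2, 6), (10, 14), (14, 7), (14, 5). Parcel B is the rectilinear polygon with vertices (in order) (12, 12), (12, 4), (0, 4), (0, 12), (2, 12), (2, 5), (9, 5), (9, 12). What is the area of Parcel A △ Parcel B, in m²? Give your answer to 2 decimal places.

72.99

|Parcel A| = 86.5, |Parcel B| = 47, |Parcel A∩Parcel B| = 30.2549.
|Parcel A △ Parcel B| = |Parcel A| + |Parcel B| − 2·|Parcel A∩Parcel B| = 86.5 + 47 − 60.5097 = 72.99.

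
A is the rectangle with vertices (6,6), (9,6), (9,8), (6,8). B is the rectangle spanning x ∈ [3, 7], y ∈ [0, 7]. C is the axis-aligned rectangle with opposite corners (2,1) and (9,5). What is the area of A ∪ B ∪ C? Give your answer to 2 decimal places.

By inclusion–exclusion:
Individual areas: |A| = 6, |B| = 28, |C| = 28.
|A∩B|: x∈[6,7], y∈[6,7] → 1·1 = 1.
|A∩C| = 0 (no overlap).
|B∩C|: x∈[3,7], y∈[1,5] → 4·4 = 16.
|A∩B∩C| = 0.
|A ∪ B ∪ C| = 62 − 17 + 0 = 45.00.

45.00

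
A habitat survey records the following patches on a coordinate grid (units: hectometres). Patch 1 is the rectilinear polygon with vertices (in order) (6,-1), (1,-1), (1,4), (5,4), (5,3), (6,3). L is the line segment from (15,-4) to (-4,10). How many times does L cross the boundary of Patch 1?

The segment meets the boundary at (4.143,4), (5,3.368), (5.5,3), (6,2.632).

4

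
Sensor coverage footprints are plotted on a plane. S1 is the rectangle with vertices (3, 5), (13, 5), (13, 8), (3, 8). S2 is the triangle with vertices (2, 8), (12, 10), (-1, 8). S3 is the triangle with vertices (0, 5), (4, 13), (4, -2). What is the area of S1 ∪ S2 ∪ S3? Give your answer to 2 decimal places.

59.00

By inclusion–exclusion:
Individual areas: |S1| = 30, |S2| = 3, |S3| = 30.
|S1∩S2| = 0.
|S1∩S3| = 3.
|S2∩S3| = 1.0022.
|S1∩S2∩S3| = 0.
|S1 ∪ S2 ∪ S3| = 63 − 4.0022 + 0 = 59.00.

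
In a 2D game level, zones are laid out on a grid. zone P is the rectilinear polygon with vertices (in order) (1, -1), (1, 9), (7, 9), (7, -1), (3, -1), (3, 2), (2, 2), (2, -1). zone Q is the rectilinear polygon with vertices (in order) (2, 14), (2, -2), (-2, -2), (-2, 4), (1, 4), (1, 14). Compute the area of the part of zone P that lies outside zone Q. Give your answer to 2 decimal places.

47.00

|zone P| = 57, |zone P∩zone Q| = 10.
|zone P ∖ zone Q| = |zone P| − |zone P∩zone Q| = 57 − 10 = 47.00.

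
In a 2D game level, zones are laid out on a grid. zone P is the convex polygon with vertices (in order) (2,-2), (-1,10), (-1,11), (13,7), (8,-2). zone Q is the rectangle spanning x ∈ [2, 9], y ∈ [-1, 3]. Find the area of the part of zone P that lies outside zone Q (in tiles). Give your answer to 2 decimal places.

85.68

|zone P| = 113.5, |zone P∩zone Q| = 27.8222.
|zone P ∖ zone Q| = |zone P| − |zone P∩zone Q| = 113.5 − 27.8222 = 85.68.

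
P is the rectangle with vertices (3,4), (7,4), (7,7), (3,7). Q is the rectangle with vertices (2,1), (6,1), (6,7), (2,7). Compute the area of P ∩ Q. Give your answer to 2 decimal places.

9.00

|P∩Q|: x∈[3,6], y∈[4,7] → 3·3 = 9.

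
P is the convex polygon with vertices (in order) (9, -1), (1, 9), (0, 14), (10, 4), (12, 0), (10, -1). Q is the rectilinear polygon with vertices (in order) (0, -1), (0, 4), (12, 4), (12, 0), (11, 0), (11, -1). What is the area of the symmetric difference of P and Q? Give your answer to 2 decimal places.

|P| = 52.5, |Q| = 59, |P∩Q| = 19.75.
|P △ Q| = |P| + |Q| − 2·|P∩Q| = 52.5 + 59 − 39.5 = 72.00.

72.00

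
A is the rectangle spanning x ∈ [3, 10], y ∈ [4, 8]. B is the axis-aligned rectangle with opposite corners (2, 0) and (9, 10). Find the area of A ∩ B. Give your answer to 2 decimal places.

24.00

|A∩B|: x∈[3,9], y∈[4,8] → 6·4 = 24.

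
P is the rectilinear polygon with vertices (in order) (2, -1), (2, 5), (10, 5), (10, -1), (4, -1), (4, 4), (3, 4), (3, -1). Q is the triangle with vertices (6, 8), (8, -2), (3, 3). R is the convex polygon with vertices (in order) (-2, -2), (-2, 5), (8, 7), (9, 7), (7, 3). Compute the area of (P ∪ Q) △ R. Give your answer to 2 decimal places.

62.81

|P ∪ Q| = 48.2.
|(P ∪ Q) ∩ R| = 18.9434.
|(P ∪ Q) △ R| = 48.2 + 52.5 − 37.8867 = 62.81.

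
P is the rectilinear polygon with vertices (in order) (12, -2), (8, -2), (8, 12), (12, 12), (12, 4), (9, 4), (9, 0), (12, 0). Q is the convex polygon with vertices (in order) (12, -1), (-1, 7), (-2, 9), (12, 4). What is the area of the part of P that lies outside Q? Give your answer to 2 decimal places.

|P| = 44, |P∩Q| = 6.5158.
|P ∖ Q| = |P| − |P∩Q| = 44 − 6.5158 = 37.48.

37.48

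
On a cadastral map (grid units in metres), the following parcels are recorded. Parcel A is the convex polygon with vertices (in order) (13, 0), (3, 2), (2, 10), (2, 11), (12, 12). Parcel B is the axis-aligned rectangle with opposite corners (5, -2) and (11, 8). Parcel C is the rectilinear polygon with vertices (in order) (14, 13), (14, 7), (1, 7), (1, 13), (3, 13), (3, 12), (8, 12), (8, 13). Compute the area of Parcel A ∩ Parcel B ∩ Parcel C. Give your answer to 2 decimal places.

6.00

The intersection is the polygon with vertices (5,8), (11,8), (11,7), (5,7).
By the shoelace formula its area is 6.00.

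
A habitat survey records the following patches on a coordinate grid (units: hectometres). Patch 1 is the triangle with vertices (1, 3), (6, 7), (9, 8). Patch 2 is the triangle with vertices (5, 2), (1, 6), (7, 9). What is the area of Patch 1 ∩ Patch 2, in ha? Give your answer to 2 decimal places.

The intersection is the polygon with vertices (6,7), (6.474,7.158), (6.217,6.261), (2.846,4.154), (2.667,4.333).
By the shoelace formula its area is 2.21.

2.21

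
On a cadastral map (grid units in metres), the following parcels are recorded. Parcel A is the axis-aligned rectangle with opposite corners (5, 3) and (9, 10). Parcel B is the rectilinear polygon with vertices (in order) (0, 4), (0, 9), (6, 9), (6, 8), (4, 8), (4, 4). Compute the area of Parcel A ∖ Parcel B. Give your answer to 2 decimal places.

27.00

|Parcel A| = 28, |Parcel A∩Parcel B| = 1.
|Parcel A ∖ Parcel B| = |Parcel A| − |Parcel A∩Parcel B| = 28 − 1 = 27.00.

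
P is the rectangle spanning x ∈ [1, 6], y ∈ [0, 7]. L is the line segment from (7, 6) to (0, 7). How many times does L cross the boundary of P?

2

The segment meets the boundary at (1,6.857), (6,6.143).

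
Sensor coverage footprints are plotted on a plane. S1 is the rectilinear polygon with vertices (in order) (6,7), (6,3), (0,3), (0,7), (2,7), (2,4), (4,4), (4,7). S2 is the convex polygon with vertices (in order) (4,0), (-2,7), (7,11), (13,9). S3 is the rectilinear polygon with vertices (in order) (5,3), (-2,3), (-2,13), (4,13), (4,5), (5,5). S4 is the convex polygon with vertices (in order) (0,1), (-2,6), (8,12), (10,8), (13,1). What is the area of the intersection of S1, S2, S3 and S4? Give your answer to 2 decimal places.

10.81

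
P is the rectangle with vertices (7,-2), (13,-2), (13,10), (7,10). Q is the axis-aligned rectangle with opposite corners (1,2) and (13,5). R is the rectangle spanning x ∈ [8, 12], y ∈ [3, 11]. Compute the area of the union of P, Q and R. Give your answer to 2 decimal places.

By inclusion–exclusion:
Individual areas: |P| = 72, |Q| = 36, |R| = 32.
|P∩Q|: x∈[7,13], y∈[2,5] → 6·3 = 18.
|P∩R|: x∈[8,12], y∈[3,10] → 4·7 = 28.
|Q∩R|: x∈[8,12], y∈[3,5] → 4·2 = 8.
|P∩Q∩R| = 8.
|P ∪ Q ∪ R| = 140 − 54 + 8 = 94.00.

94.00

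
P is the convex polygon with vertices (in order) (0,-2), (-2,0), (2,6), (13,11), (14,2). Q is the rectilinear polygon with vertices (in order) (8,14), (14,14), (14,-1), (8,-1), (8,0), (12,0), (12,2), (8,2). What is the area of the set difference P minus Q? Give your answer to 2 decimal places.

69.61

|P| = 114, |P∩Q| = 44.3896.
|P ∖ Q| = |P| − |P∩Q| = 114 − 44.3896 = 69.61.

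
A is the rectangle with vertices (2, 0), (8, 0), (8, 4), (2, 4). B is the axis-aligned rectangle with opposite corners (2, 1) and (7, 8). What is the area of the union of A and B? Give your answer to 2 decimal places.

44.00

By inclusion–exclusion:
Individual areas: |A| = 24, |B| = 35.
|A∩B|: x∈[2,7], y∈[1,4] → 5·3 = 15.
|A ∪ B| = 59 − 15 = 44.00.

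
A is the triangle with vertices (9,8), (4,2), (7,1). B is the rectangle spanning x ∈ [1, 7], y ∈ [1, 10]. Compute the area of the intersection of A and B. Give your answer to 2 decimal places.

6.90

The intersection is the polygon with vertices (4,2), (7,5.6), (7,1).
By the shoelace formula its area is 6.90.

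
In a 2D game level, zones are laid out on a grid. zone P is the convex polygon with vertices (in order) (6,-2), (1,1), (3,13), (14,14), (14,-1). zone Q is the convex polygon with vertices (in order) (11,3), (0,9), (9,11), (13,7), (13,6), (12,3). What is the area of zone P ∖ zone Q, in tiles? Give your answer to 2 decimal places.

126.49

|zone P| = 177, |zone P∩zone Q| = 50.5107.
|zone P ∖ zone Q| = |zone P| − |zone P∩zone Q| = 177 − 50.5107 = 126.49.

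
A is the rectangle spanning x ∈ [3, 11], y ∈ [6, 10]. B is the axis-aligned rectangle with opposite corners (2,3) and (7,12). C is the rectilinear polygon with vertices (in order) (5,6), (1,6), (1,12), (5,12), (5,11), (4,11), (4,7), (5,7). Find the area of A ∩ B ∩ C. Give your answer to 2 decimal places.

The intersection is the polygon with vertices (3,10), (4,10), (4,7), (5,7), (5,6), (3,6).
By the shoelace formula its area is 5.00.

5.00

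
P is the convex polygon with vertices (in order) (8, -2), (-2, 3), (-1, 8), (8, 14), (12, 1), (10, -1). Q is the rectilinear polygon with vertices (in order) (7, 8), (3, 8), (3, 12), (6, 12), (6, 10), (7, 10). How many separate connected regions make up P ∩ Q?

P ∩ Q is a single connected region.

1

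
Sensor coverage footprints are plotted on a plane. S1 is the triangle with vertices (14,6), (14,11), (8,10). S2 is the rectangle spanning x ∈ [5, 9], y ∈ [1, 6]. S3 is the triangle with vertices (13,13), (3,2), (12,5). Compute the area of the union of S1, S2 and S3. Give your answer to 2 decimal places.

By inclusion–exclusion:
Individual areas: |S1| = 15, |S2| = 20, |S3| = 34.5.
|S1∩S2| = 0.
|S1∩S3| = 6.8229.
|S2∩S3| = 9.1939.
|S1∩S2∩S3| = 0.
|S1 ∪ S2 ∪ S3| = 69.5 − 16.0168 + 0 = 53.48.

53.48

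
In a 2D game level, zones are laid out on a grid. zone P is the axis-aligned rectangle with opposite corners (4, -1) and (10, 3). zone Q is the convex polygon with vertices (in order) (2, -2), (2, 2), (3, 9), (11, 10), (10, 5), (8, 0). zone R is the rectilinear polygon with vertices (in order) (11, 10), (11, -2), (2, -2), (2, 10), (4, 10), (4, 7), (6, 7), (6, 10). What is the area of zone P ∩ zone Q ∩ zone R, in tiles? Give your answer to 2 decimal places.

The intersection is the polygon with vertices (4,3), (9.2,3), (8,0), (5,-1), (4,-1).
By the shoelace formula its area is 16.30.

16.30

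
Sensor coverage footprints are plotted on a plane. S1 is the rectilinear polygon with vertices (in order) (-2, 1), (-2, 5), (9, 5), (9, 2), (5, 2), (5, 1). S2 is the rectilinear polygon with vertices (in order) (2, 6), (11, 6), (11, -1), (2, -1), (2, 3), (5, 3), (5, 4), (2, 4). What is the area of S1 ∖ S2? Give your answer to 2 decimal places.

|S1| = 40, |S1∩S2| = 21.
|S1 ∖ S2| = |S1| − |S1∩S2| = 40 − 21 = 19.00.

19.00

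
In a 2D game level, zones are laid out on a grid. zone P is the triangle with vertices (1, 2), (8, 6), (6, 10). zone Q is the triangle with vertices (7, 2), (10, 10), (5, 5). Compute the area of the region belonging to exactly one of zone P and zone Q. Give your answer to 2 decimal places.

23.94

|zone P| = 18, |zone Q| = 12.5, |zone P∩zone Q| = 3.2816.
|zone P △ zone Q| = |zone P| + |zone Q| − 2·|zone P∩zone Q| = 18 + 12.5 − 6.5632 = 23.94.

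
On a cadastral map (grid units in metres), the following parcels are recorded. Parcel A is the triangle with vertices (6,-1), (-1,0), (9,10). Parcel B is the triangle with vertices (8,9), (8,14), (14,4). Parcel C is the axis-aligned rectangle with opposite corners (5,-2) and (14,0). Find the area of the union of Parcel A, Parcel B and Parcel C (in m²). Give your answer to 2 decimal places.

By inclusion–exclusion:
Individual areas: |Parcel A| = 40, |Parcel B| = 15, |Parcel C| = 18.
|Parcel A∩Parcel B| = 0.5432.
|Parcel A∩Parcel C| = 1.0649.
|Parcel B∩Parcel C| = 0.
|Parcel A∩Parcel B∩Parcel C| = 0.
|Parcel A ∪ Parcel B ∪ Parcel C| = 73 − 1.6081 + 0 = 71.39.

71.39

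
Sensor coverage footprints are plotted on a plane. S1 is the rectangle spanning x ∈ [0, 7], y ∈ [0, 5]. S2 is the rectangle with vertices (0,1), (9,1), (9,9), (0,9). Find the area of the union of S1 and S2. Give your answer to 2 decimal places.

By inclusion–exclusion:
Individual areas: |S1| = 35, |S2| = 72.
|S1∩S2|: x∈[0,7], y∈[1,5] → 7·4 = 28.
|S1 ∪ S2| = 107 − 28 = 79.00.

79.00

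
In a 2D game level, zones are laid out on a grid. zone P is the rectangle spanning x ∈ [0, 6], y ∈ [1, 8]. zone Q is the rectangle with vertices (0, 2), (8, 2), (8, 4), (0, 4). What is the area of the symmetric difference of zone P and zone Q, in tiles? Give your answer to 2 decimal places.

|zone P∩zone Q|: x∈[0,6], y∈[2,4] → 6·2 = 12.
|zone P △ zone Q| = |zone P| + |zone Q| − 2·|zone P∩zone Q| = 42 + 16 − 24 = 34.00.

34.00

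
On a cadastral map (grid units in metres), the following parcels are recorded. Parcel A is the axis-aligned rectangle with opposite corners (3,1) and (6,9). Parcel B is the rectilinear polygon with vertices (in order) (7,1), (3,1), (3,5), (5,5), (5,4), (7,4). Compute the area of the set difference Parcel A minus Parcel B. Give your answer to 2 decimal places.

13.00

|Parcel A| = 24, |Parcel A∩Parcel B| = 11.
|Parcel A ∖ Parcel B| = |Parcel A| − |Parcel A∩Parcel B| = 24 − 11 = 13.00.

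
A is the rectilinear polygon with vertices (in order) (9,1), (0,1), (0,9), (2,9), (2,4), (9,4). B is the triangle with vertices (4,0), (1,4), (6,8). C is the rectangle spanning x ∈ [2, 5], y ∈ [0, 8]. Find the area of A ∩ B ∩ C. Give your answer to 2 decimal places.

6.83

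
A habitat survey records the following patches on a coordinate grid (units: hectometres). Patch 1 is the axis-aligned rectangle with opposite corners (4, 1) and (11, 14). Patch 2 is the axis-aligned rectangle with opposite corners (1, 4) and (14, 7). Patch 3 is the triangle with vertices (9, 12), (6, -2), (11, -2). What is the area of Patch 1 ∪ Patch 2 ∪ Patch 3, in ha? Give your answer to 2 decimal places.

122.39

By inclusion–exclusion:
Individual areas: |Patch 1| = 91, |Patch 2| = 39, |Patch 3| = 35.
|Patch 1∩Patch 2|: x∈[4,11], y∈[4,7] → 7·3 = 21.
|Patch 1∩Patch 3| = 21.6071.
|Patch 2∩Patch 3| = 6.9643.
|Patch 1∩Patch 2∩Patch 3| = 6.9643.
|Patch 1 ∪ Patch 2 ∪ Patch 3| = 165 − 49.5714 + 6.9643 = 122.39.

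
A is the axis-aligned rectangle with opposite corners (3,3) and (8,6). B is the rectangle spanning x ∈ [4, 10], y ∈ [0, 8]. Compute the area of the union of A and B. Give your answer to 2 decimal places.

51.00

By inclusion–exclusion:
Individual areas: |A| = 15, |B| = 48.
|A∩B|: x∈[4,8], y∈[3,6] → 4·3 = 12.
|A ∪ B| = 63 − 12 = 51.00.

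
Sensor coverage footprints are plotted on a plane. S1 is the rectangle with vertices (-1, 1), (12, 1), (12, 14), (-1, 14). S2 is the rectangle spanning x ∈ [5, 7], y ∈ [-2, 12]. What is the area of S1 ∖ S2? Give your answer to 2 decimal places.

147.00

|S1∩S2|: x∈[5,7], y∈[1,12] → 2·11 = 22.
|S1| = 169.
|S1 ∖ S2| = |S1| − |S1∩S2| = 169 − 22 = 147.00.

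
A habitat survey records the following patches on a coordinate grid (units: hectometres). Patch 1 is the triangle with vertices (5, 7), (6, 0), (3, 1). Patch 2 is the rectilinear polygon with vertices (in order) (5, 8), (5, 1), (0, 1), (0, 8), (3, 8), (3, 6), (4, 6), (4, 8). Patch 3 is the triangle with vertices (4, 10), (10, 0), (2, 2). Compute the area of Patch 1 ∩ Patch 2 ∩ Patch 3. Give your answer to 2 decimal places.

The intersection is the polygon with vertices (5,1.25), (3.231,1.692), (5,7).
By the shoelace formula its area is 5.09.

5.09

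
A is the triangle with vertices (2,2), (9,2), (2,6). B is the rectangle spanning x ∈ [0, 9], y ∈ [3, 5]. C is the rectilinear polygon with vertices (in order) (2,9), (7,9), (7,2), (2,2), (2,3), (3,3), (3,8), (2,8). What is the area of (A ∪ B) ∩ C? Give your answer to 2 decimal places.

The region (A ∪ B) ∩ C is the polygon with vertices (2,2), (2,3), (3,3), (3,5.429), (3.75,5), (7,5), (7,2).
By the shoelace formula its area is 13.16.

13.16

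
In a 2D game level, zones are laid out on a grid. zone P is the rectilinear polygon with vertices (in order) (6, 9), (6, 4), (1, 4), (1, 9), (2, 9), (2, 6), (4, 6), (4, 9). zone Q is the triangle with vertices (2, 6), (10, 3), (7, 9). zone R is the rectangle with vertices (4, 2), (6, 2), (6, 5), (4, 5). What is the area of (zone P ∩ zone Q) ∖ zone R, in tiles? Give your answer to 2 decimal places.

6.27

|zone P ∩ zone Q| = 6.6.
|(zone P ∩ zone Q) ∩ zone R| = 0.3333.
|(zone P ∩ zone Q) ∖ zone R| = 6.6 − 0.3333 = 6.27.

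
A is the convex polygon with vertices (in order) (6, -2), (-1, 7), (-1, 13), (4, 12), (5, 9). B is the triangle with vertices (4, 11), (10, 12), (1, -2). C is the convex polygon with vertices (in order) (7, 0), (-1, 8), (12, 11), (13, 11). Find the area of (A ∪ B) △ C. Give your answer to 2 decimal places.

|A ∪ B| = 79.7885.
|(A ∪ B) ∩ C| = 33.7531.
|(A ∪ B) △ C| = 79.7885 + 69.5 − 67.5063 = 81.78.

81.78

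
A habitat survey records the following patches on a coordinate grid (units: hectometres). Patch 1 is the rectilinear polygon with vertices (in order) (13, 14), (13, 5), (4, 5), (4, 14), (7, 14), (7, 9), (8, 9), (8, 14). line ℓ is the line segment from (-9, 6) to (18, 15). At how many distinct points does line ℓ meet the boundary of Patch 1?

The segment meets the boundary at (13,13.333), (7,11.333), (8,11.667), (4,10.333).

4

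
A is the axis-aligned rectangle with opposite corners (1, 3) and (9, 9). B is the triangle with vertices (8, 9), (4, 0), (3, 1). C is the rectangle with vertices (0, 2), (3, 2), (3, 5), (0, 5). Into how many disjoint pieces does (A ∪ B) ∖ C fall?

1

(A ∪ B) ∖ C is a single connected region.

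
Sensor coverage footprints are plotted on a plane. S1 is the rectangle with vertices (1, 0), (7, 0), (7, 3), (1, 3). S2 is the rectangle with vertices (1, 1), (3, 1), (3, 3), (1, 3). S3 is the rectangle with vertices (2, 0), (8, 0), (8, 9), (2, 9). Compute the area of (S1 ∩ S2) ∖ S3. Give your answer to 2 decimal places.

2.00

|S1 ∩ S2| = 4.
|(S1 ∩ S2) ∩ S3| = 2.
|(S1 ∩ S2) ∖ S3| = 4 − 2 = 2.00.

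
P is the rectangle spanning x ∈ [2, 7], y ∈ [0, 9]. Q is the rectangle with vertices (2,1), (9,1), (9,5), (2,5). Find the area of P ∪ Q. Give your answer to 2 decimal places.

By inclusion–exclusion:
Individual areas: |P| = 45, |Q| = 28.
|P∩Q|: x∈[2,7], y∈[1,5] → 5·4 = 20.
|P ∪ Q| = 73 − 20 = 53.00.

53.00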